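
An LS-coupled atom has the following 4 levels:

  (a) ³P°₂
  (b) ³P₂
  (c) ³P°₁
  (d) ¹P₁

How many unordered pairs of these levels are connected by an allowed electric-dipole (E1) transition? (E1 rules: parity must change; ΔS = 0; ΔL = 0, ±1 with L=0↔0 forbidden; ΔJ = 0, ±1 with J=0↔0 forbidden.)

(a)–(b): allowed.
(a)–(c): forbidden (parity).
(a)–(d): forbidden (ΔS).
(b)–(c): allowed.
(b)–(d): forbidden (parity, ΔS).
(c)–(d): forbidden (ΔS).
Allowed pairs: 2 of 6.

2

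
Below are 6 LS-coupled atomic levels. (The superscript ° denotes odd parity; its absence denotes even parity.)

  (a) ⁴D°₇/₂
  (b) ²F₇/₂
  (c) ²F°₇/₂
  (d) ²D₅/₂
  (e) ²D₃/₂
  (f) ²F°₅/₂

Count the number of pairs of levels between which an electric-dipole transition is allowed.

5

(a)–(b): forbidden (ΔS).
(a)–(c): forbidden (parity, ΔS).
(a)–(d): forbidden (ΔS).
(a)–(e): forbidden (ΔS, ΔJ).
(a)–(f): forbidden (parity, ΔS).
(b)–(c): allowed.
(b)–(d): forbidden (parity).
(b)–(e): forbidden (parity, ΔJ).
(b)–(f): allowed.
(c)–(d): allowed.
(c)–(e): forbidden (ΔJ).
(c)–(f): forbidden (parity).
(d)–(e): forbidden (parity).
(d)–(f): allowed.
(e)–(f): allowed.
Allowed pairs: 5 of 15.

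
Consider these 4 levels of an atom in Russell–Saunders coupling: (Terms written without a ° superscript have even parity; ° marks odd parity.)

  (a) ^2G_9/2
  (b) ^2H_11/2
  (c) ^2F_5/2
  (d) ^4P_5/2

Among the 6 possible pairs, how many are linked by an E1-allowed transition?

(a)–(b): forbidden (parity).
(a)–(c): forbidden (parity, ΔJ).
(a)–(d): forbidden (parity, ΔS, ΔL, ΔJ).
(b)–(c): forbidden (parity, ΔL, ΔJ).
(b)–(d): forbidden (parity, ΔS, ΔL, ΔJ).
(c)–(d): forbidden (parity, ΔS, ΔL).
Allowed pairs: 0 of 6.

0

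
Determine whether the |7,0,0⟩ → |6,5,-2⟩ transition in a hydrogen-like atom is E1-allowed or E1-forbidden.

Initial l = 0, final l = 5, so Δl = +5. E1 requires Δl = ±1: fails.
m_l: 0 → -2 (Δm_l = -2). |Δm_l| ≤ 1 fails.
The transition is electric-dipole forbidden.

forbidden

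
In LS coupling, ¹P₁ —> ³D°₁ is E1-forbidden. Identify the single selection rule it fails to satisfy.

the ΔS = 0 rule

Parity must change: even → odd — satisfied.
ΔS = 0: S: 0 → 1 — violated.
ΔL = 0, ±1 (not L=0↔0): L: 1 → 2, ΔL = +1 — satisfied.
ΔJ = 0, ±1 (not J=0↔0): J: 1 → 1, ΔJ = +0 — satisfied.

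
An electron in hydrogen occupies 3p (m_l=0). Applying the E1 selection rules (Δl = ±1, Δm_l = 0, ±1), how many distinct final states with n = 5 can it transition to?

E1 requires Δl = ±1, so l_f ∈ {0, 2}; with 0 ≤ l_f ≤ n_f−1 = 4, the allowed l_f values are {0, 2}.
For l_f = 0: m_f ∈ {m_i−1, m_i, m_i+1} ∩ [−0, 0] = {0} → 1 state.
For l_f = 2: m_f ∈ {m_i−1, m_i, m_i+1} ∩ [−2, 2] = {-1, 0, 1} → 3 states.
Total: 4.

4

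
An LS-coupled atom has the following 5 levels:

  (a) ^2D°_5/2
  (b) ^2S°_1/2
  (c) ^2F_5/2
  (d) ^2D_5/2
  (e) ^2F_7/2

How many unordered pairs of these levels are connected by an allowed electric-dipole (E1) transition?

(a)–(b): forbidden (parity, ΔL, ΔJ).
(a)–(c): allowed.
(a)–(d): allowed.
(a)–(e): allowed.
(b)–(c): forbidden (ΔL, ΔJ).
(b)–(d): forbidden (ΔL, ΔJ).
(b)–(e): forbidden (ΔL, ΔJ).
(c)–(d): forbidden (parity).
(c)–(e): forbidden (parity).
(d)–(e): forbidden (parity).
Allowed pairs: 3 of 10.

3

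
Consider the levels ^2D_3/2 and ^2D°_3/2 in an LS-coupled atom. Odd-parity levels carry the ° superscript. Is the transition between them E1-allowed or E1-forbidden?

allowed

Initial level: S=1/2, L=2, J=3/2, parity even. Final level: S=1/2, L=2, J=3/2, parity odd.
Parity must change: even → odd — ✓.
ΔS = 0: S: 1/2 → 1/2 — ✓.
ΔL = 0, ±1 (not L=0↔0): L: 2 → 2, ΔL = +0 — ✓.
ΔJ = 0, ±1 (not J=0↔0): J: 3/2 → 3/2, ΔJ = +0 — ✓.
All four E1 rules are satisfied.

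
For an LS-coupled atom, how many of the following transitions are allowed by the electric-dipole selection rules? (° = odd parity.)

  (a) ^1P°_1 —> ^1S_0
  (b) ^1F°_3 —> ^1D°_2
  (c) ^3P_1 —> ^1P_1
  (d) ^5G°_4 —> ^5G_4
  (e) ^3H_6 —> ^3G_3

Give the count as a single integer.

2

(a) allowed
(b) forbidden (parity fails)
(c) forbidden (parity, ΔS fail)
(d) allowed
(e) forbidden (parity, ΔJ fail)
Total allowed: 2 of 5.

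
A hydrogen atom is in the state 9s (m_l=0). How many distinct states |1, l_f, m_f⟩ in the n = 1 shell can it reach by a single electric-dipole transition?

E1 requires l_f ∈ {-1, 1}, but neither lies in [0, 0], so no final state is reachable.
Total: 0.

0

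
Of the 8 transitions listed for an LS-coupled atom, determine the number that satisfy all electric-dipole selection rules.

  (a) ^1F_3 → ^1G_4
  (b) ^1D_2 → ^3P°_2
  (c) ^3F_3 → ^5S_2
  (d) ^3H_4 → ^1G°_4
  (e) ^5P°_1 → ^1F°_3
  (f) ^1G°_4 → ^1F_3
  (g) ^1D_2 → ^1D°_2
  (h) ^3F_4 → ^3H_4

2

(a) forbidden (parity fails)
(b) forbidden (ΔS fails)
(c) forbidden (parity, ΔS, ΔL fail)
(d) forbidden (ΔS fails)
(e) forbidden (parity, ΔS, ΔL, ΔJ fail)
(f) allowed
(g) allowed
(h) forbidden (parity, ΔL fail)
Total allowed: 2 of 8.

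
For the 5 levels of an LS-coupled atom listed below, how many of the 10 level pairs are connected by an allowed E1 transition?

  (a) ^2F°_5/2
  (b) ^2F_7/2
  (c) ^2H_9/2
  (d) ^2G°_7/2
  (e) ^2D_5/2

(a)–(b): allowed.
(a)–(c): forbidden (ΔL, ΔJ).
(a)–(d): forbidden (parity).
(a)–(e): allowed.
(b)–(c): forbidden (parity, ΔL).
(b)–(d): allowed.
(b)–(e): forbidden (parity).
(c)–(d): allowed.
(c)–(e): forbidden (parity, ΔL, ΔJ).
(d)–(e): forbidden (ΔL).
Allowed pairs: 4 of 10.

4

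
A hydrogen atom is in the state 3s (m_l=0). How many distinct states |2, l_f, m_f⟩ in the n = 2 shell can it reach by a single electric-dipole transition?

E1 requires Δl = ±1, so l_f ∈ {-1, 1}; with 0 ≤ l_f ≤ n_f−1 = 1, the allowed l_f values are {1}.
For l_f = 1: m_f ∈ {m_i−1, m_i, m_i+1} ∩ [−1, 1] = {-1, 0, 1} → 3 states.
Total: 3.

3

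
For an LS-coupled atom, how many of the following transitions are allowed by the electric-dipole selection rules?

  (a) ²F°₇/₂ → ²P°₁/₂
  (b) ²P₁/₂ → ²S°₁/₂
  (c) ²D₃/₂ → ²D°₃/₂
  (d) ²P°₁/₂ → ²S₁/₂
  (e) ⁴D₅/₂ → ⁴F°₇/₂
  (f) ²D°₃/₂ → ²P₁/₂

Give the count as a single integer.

5

(a) forbidden (parity, ΔL, ΔJ fail)
(b) allowed
(c) allowed
(d) allowed
(e) allowed
(f) allowed
Total allowed: 5 of 6.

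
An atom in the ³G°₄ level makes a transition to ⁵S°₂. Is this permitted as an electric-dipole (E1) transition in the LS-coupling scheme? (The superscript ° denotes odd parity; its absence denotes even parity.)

Initial level: S=1, L=4, J=4, parity odd. Final level: S=2, L=0, J=2, parity odd.
Parity must change: odd → odd — ✗.
ΔS = 0: S: 1 → 2 — ✗.
ΔL = 0, ±1 (not L=0↔0): L: 4 → 0, ΔL = -4 — ✗.
ΔJ = 0, ±1 (not J=0↔0): J: 4 → 2, ΔJ = -2 — ✗.
Rule(s) violated: parity, ΔS, ΔL, ΔJ.

forbidden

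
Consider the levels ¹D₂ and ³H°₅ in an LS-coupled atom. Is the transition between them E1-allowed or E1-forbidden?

Initial level: S=0, L=2, J=2, parity even. Final level: S=1, L=5, J=5, parity odd.
Parity must change: even → odd — satisfied.
ΔS = 0: S: 0 → 1 — violated.
ΔL = 0, ±1 (not L=0↔0): L: 2 → 5, ΔL = +3 — violated.
ΔJ = 0, ±1 (not J=0↔0): J: 2 → 5, ΔJ = +3 — violated.
Rule(s) violated: ΔS, ΔL, ΔJ.

forbidden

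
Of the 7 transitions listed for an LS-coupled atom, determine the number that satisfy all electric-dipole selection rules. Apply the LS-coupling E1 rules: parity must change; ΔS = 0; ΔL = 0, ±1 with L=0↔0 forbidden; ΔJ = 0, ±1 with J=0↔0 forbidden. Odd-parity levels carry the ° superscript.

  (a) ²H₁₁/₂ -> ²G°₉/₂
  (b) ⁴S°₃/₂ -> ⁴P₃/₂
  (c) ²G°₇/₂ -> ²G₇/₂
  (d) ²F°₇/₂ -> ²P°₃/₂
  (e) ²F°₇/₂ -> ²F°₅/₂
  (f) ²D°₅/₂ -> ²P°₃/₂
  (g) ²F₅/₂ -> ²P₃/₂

3

(a) allowed
(b) allowed
(c) allowed
(d) forbidden (parity, ΔL, ΔJ fail)
(e) forbidden (parity fails)
(f) forbidden (parity fails)
(g) forbidden (parity, ΔL fail)
Total allowed: 3 of 7.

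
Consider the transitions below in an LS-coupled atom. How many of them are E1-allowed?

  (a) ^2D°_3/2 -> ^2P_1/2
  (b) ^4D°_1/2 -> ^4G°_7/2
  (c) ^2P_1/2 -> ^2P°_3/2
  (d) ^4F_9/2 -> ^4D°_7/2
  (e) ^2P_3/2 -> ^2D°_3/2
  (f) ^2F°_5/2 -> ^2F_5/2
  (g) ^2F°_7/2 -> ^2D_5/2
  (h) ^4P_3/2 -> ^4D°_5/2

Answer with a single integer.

(a) allowed
(b) forbidden (parity, ΔL, ΔJ fail)
(c) allowed
(d) allowed
(e) allowed
(f) allowed
(g) allowed
(h) allowed
Total allowed: 7 of 8.

7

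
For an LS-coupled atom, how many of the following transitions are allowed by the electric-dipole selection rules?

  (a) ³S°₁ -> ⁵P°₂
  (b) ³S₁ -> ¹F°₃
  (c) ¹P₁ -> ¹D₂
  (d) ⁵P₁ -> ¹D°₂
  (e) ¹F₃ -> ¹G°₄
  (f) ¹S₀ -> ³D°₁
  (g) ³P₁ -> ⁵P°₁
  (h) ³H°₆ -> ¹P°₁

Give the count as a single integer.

1

(a) forbidden (parity, ΔS fail)
(b) forbidden (ΔS, ΔL, ΔJ fail)
(c) forbidden (parity fails)
(d) forbidden (ΔS fails)
(e) allowed
(f) forbidden (ΔS, ΔL fail)
(g) forbidden (ΔS fails)
(h) forbidden (parity, ΔS, ΔL, ΔJ fail)
Total allowed: 1 of 8.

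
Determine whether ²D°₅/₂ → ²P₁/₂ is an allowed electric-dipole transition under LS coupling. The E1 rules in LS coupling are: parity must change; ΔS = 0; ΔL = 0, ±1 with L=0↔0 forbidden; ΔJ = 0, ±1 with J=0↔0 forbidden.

forbidden

Initial level: S=1/2, L=2, J=5/2, parity odd. Final level: S=1/2, L=1, J=1/2, parity even.
Parity must change: odd → even — ok.
ΔS = 0: S: 1/2 → 1/2 — ok.
ΔL = 0, ±1 (not L=0↔0): L: 2 → 1, ΔL = -1 — ok.
ΔJ = 0, ±1 (not J=0↔0): J: 5/2 → 1/2, ΔJ = -2 — fails.
Rule(s) violated: ΔJ.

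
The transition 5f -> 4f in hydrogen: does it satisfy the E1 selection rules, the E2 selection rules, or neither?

Δl = 3 − 3 = +0; l_i + l_f = 6.
E1 (Δl = ±1): not satisfied.
E2 (Δl = 0,±2, l_i+l_f ≥ 2): satisfied.

E2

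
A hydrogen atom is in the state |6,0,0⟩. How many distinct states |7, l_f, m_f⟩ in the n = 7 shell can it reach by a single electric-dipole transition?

E1 requires Δl = ±1, so l_f ∈ {-1, 1}; with 0 ≤ l_f ≤ n_f−1 = 6, the allowed l_f values are {1}.
For l_f = 1: m_f ∈ {m_i−1, m_i, m_i+1} ∩ [−1, 1] = {-1, 0, 1} → 3 states.
Total: 3.

3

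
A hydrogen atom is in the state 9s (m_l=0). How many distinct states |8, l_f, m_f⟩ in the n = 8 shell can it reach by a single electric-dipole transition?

E1 requires Δl = ±1, so l_f ∈ {-1, 1}; with 0 ≤ l_f ≤ n_f−1 = 7, the allowed l_f values are {1}.
For l_f = 1: m_f ∈ {m_i−1, m_i, m_i+1} ∩ [−1, 1] = {-1, 0, 1} → 3 states.
Total: 3.

3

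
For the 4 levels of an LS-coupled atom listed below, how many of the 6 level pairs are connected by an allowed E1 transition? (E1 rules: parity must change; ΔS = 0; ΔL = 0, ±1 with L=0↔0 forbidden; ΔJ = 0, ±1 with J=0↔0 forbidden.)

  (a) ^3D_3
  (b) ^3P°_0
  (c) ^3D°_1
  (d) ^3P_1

(a)–(b): forbidden (ΔJ).
(a)–(c): forbidden (ΔJ).
(a)–(d): forbidden (parity, ΔJ).
(b)–(c): forbidden (parity).
(b)–(d): allowed.
(c)–(d): allowed.
Allowed pairs: 2 of 6.

2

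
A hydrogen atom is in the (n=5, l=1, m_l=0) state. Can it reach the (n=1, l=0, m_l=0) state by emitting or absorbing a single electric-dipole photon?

Initial l = 1, final l = 0, so Δl = -1. E1 requires Δl = ±1: ✓.
Δm_l = 0 − (0) = +0. E1 requires Δm_l = 0, ±1: ✓.
All E1 selection rules are satisfied.

allowed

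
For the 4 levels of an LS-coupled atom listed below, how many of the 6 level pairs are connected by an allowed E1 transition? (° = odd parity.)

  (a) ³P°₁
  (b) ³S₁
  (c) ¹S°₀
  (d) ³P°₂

(a)–(b): allowed.
(a)–(c): forbidden (parity, ΔS).
(a)–(d): forbidden (parity).
(b)–(c): forbidden (ΔS, ΔL).
(b)–(d): allowed.
(c)–(d): forbidden (parity, ΔS, ΔJ).
Allowed pairs: 2 of 6.

2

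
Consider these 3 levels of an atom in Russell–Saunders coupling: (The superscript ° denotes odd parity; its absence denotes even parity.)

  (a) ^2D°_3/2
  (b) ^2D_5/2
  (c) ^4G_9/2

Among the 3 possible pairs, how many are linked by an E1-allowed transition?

1

(a)–(b): allowed.
(a)–(c): forbidden (ΔS, ΔL, ΔJ).
(b)–(c): forbidden (parity, ΔS, ΔL, ΔJ).
Allowed pairs: 1 of 3.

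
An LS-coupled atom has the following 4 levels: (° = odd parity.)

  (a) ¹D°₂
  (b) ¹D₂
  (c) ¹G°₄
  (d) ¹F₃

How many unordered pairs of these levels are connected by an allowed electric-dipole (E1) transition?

3

(a)–(b): allowed.
(a)–(c): forbidden (parity, ΔL, ΔJ).
(a)–(d): allowed.
(b)–(c): forbidden (ΔL, ΔJ).
(b)–(d): forbidden (parity).
(c)–(d): allowed.
Allowed pairs: 3 of 6.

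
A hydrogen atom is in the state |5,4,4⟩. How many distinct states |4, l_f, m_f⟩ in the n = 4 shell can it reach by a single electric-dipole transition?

1

E1 requires Δl = ±1, so l_f ∈ {3, 5}; with 0 ≤ l_f ≤ n_f−1 = 3, the allowed l_f values are {3}.
For l_f = 3: m_f ∈ {m_i−1, m_i, m_i+1} ∩ [−3, 3] = {3} → 1 state.
Total: 1.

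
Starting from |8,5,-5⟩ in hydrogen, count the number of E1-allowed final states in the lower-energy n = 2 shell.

E1 requires l_f ∈ {4, 6}, but neither lies in [0, 1], so no final state is reachable.
Total: 0.

0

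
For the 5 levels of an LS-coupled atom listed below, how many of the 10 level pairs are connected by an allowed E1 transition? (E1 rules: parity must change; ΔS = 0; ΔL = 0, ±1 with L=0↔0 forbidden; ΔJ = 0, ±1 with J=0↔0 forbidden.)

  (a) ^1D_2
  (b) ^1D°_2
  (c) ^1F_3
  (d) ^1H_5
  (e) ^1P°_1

3

(a)–(b): allowed.
(a)–(c): forbidden (parity).
(a)–(d): forbidden (parity, ΔL, ΔJ).
(a)–(e): allowed.
(b)–(c): allowed.
(b)–(d): forbidden (ΔL, ΔJ).
(b)–(e): forbidden (parity).
(c)–(d): forbidden (parity, ΔL, ΔJ).
(c)–(e): forbidden (ΔL, ΔJ).
(d)–(e): forbidden (ΔL, ΔJ).
Allowed pairs: 3 of 10.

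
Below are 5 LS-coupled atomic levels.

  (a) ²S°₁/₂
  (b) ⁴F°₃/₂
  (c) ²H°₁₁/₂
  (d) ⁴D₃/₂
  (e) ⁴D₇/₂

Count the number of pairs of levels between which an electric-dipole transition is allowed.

1

(a)–(b): forbidden (parity, ΔS, ΔL).
(a)–(c): forbidden (parity, ΔL, ΔJ).
(a)–(d): forbidden (ΔS, ΔL).
(a)–(e): forbidden (ΔS, ΔL, ΔJ).
(b)–(c): forbidden (parity, ΔS, ΔL, ΔJ).
(b)–(d): allowed.
(b)–(e): forbidden (ΔJ).
(c)–(d): forbidden (ΔS, ΔL, ΔJ).
(c)–(e): forbidden (ΔS, ΔL, ΔJ).
(d)–(e): forbidden (parity, ΔJ).
Allowed pairs: 1 of 10.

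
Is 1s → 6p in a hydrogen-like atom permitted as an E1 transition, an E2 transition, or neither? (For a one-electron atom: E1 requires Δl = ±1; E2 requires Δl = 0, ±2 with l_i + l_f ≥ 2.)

E1

Δl = 1 − 0 = +1; l_i + l_f = 1.
E1 (Δl = ±1): satisfied.
E2 (Δl = 0,±2, l_i+l_f ≥ 2): not satisfied.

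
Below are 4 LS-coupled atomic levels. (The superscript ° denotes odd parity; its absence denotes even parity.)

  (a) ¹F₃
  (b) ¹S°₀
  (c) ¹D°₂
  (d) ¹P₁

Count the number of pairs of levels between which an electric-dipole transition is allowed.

3

(a)–(b): forbidden (ΔL, ΔJ).
(a)–(c): allowed.
(a)–(d): forbidden (parity, ΔL, ΔJ).
(b)–(c): forbidden (parity, ΔL, ΔJ).
(b)–(d): allowed.
(c)–(d): allowed.
Allowed pairs: 3 of 6.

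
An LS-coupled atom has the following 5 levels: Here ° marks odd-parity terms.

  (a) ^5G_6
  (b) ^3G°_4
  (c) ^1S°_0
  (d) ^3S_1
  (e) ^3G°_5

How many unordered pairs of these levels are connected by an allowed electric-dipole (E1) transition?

0

(a)–(b): forbidden (ΔS, ΔJ).
(a)–(c): forbidden (ΔS, ΔL, ΔJ).
(a)–(d): forbidden (parity, ΔS, ΔL, ΔJ).
(a)–(e): forbidden (ΔS).
(b)–(c): forbidden (parity, ΔS, ΔL, ΔJ).
(b)–(d): forbidden (ΔL, ΔJ).
(b)–(e): forbidden (parity).
(c)–(d): forbidden (ΔS, ΔL).
(c)–(e): forbidden (parity, ΔS, ΔL, ΔJ).
(d)–(e): forbidden (ΔL, ΔJ).
Allowed pairs: 0 of 10.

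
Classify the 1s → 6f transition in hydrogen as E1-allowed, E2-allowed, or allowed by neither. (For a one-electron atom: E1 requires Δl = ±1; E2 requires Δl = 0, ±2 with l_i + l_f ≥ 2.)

neither

Δl = 3 − 0 = +3; l_i + l_f = 3.
E1 (Δl = ±1): not satisfied.
E2 (Δl = 0,±2, l_i+l_f ≥ 2): not satisfied.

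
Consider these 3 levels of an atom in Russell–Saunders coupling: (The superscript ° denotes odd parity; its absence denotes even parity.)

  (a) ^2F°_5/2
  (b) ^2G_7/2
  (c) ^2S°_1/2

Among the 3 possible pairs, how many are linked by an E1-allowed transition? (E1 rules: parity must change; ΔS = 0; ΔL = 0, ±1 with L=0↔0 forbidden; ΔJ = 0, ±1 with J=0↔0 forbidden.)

1

(a)–(b): allowed.
(a)–(c): forbidden (parity, ΔL, ΔJ).
(b)–(c): forbidden (ΔL, ΔJ).
Allowed pairs: 1 of 3.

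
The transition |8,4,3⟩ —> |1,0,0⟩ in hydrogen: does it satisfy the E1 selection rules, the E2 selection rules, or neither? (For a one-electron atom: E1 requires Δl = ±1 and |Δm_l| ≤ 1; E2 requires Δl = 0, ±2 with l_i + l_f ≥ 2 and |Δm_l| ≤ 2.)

Δl = 0 − 4 = -4; l_i + l_f = 4.
Δm_l = -3.
E1 (Δl = ±1, |Δm_l| ≤ 1): not satisfied.
E2 (Δl = 0,±2, l_i+l_f ≥ 2, |Δm_l| ≤ 2): not satisfied.

neither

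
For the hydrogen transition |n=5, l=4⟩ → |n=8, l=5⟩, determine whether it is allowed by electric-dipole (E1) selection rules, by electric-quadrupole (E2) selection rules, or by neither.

E1

Δl = 5 − 4 = +1; l_i + l_f = 9.
E1 (Δl = ±1): satisfied.
E2 (Δl = 0,±2, l_i+l_f ≥ 2): not satisfied.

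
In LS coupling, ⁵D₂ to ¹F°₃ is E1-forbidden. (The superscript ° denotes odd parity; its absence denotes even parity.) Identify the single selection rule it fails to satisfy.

the ΔS = 0 rule

ΔL = 0, ±1 (not L=0↔0): L: 2 → 3, ΔL = +1 — passes.
Parity must change: even → odd — passes.
ΔJ = 0, ±1 (not J=0↔0): J: 2 → 3, ΔJ = +1 — passes.
ΔS = 0: S: 2 → 0 — fails.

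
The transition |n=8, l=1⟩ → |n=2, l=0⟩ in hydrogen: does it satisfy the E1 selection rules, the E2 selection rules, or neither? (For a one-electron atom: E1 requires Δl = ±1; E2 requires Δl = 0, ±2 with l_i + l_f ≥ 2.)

E1

Δl = 0 − 1 = -1; l_i + l_f = 1.
E1 (Δl = ±1): satisfied.
E2 (Δl = 0,±2, l_i+l_f ≥ 2): not satisfied.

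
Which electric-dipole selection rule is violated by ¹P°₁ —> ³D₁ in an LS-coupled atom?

ΔS = 0: S: 0 → 1 — fails.
ΔJ = 0, ±1 (not J=0↔0): J: 1 → 1, ΔJ = +0 — ok.
ΔL = 0, ±1 (not L=0↔0): L: 1 → 2, ΔL = +1 — ok.
Parity must change: odd → even — ok.

the ΔS = 0 rule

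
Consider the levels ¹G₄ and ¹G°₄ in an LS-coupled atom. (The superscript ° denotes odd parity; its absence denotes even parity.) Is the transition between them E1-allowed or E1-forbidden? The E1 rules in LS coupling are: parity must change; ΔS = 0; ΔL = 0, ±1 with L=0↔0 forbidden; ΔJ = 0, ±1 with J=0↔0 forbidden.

allowed

ΔJ = 0, ±1 (not J=0↔0): J: 4 → 4, ΔJ = +0 — satisfied.
ΔS = 0: S: 0 → 0 — satisfied.
ΔL = 0, ±1 (not L=0↔0): L: 4 → 4, ΔL = +0 — satisfied.
Parity must change: even → odd — satisfied.
All four E1 rules are satisfied.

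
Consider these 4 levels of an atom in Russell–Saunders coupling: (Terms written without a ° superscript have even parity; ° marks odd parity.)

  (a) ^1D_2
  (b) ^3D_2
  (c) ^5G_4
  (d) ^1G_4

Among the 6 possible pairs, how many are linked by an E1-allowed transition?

(a)–(b): forbidden (parity, ΔS).
(a)–(c): forbidden (parity, ΔS, ΔL, ΔJ).
(a)–(d): forbidden (parity, ΔL, ΔJ).
(b)–(c): forbidden (parity, ΔS, ΔL, ΔJ).
(b)–(d): forbidden (parity, ΔS, ΔL, ΔJ).
(c)–(d): forbidden (parity, ΔS).
Allowed pairs: 0 of 6.

0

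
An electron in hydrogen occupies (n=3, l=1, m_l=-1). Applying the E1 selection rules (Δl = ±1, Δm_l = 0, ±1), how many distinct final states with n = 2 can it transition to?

E1 requires Δl = ±1, so l_f ∈ {0, 2}; with 0 ≤ l_f ≤ n_f−1 = 1, the allowed l_f values are {0}.
For l_f = 0: m_f ∈ {m_i−1, m_i, m_i+1} ∩ [−0, 0] = {0} → 1 state.
Total: 1.

1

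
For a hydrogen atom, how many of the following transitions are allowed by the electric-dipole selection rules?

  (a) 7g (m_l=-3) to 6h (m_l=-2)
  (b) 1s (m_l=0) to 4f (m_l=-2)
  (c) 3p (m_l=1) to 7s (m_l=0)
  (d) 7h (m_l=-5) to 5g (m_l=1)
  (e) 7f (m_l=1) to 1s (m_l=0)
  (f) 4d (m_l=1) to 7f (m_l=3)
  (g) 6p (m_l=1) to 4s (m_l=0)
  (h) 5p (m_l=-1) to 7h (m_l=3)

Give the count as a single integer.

(a) allowed
(b) forbidden — Δl = +3 (E1 requires Δl = ±1); Δm_l = -2 (E1 requires Δm_l = 0, ±1)
(c) allowed
(d) forbidden — Δm_l = +6 (E1 requires Δm_l = 0, ±1)
(e) forbidden — Δl = -3 (E1 requires Δl = ±1)
(f) forbidden — Δm_l = +2 (E1 requires Δm_l = 0, ±1)
(g) allowed
(h) forbidden — Δl = +4 (E1 requires Δl = ±1); Δm_l = +4 (E1 requires Δm_l = 0, ±1)
Total allowed: 3 of 8.

3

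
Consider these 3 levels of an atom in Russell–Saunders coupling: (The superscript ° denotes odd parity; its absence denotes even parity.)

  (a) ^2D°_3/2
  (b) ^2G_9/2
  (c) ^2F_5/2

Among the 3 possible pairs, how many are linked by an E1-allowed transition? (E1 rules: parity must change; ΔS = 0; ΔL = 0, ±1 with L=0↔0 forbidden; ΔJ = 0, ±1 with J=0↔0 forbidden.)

1

(a)–(b): forbidden (ΔL, ΔJ).
(a)–(c): allowed.
(b)–(c): forbidden (parity, ΔJ).
Allowed pairs: 1 of 3.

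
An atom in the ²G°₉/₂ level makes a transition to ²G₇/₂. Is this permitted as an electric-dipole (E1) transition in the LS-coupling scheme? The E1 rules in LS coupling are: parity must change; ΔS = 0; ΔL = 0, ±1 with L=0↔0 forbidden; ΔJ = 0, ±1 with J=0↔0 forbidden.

allowed

Parity must change: odd → even — ✓.
ΔS = 0: S: 1/2 → 1/2 — ✓.
ΔL = 0, ±1 (not L=0↔0): L: 4 → 4, ΔL = +0 — ✓.
ΔJ = 0, ±1 (not J=0↔0): J: 9/2 → 7/2, ΔJ = -1 — ✓.
All four E1 rules are satisfied.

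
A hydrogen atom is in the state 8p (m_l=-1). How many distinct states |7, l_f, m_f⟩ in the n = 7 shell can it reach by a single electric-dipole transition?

4

E1 requires Δl = ±1, so l_f ∈ {0, 2}; with 0 ≤ l_f ≤ n_f−1 = 6, the allowed l_f values are {0, 2}.
For l_f = 0: m_f ∈ {m_i−1, m_i, m_i+1} ∩ [−0, 0] = {0} → 1 state.
For l_f = 2: m_f ∈ {m_i−1, m_i, m_i+1} ∩ [−2, 2] = {-2, -1, 0} → 3 states.
Total: 4.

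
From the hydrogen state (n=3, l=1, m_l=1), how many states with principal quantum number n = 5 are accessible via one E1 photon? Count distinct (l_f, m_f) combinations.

4

E1 requires Δl = ±1, so l_f ∈ {0, 2}; with 0 ≤ l_f ≤ n_f−1 = 4, the allowed l_f values are {0, 2}.
For l_f = 0: m_f ∈ {m_i−1, m_i, m_i+1} ∩ [−0, 0] = {0} → 1 state.
For l_f = 2: m_f ∈ {m_i−1, m_i, m_i+1} ∩ [−2, 2] = {0, 1, 2} → 3 states.
Total: 4.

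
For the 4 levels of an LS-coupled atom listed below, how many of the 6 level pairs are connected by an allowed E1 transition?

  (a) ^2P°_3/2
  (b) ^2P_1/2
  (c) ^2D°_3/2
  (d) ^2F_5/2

3

(a)–(b): allowed.
(a)–(c): forbidden (parity).
(a)–(d): forbidden (ΔL).
(b)–(c): allowed.
(b)–(d): forbidden (parity, ΔL, ΔJ).
(c)–(d): allowed.
Allowed pairs: 3 of 6.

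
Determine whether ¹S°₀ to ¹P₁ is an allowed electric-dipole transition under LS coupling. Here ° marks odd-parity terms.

Initial level: S=0, L=0, J=0, parity odd. Final level: S=0, L=1, J=1, parity even.
Parity must change: odd → even — ok.
ΔS = 0: S: 0 → 0 — ok.
ΔL = 0, ±1 (not L=0↔0): L: 0 → 1, ΔL = +1 — ok.
ΔJ = 0, ±1 (not J=0↔0): J: 0 → 1, ΔJ = +1 — ok.
All four E1 rules are satisfied.

allowed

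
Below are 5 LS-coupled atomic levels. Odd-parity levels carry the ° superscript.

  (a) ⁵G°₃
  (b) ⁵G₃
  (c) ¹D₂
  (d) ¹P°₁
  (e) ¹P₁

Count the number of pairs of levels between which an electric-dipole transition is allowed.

(a)–(b): allowed.
(a)–(c): forbidden (ΔS, ΔL).
(a)–(d): forbidden (parity, ΔS, ΔL, ΔJ).
(a)–(e): forbidden (ΔS, ΔL, ΔJ).
(b)–(c): forbidden (parity, ΔS, ΔL).
(b)–(d): forbidden (ΔS, ΔL, ΔJ).
(b)–(e): forbidden (parity, ΔS, ΔL, ΔJ).
(c)–(d): allowed.
(c)–(e): forbidden (parity).
(d)–(e): allowed.
Allowed pairs: 3 of 10.

3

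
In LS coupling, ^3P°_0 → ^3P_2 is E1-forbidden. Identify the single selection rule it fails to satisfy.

Initial level: S=1, L=1, J=0, parity odd. Final level: S=1, L=1, J=2, parity even.
Parity must change: odd → even — satisfied.
ΔS = 0: S: 1 → 1 — satisfied.
ΔL = 0, ±1 (not L=0↔0): L: 1 → 1, ΔL = +0 — satisfied.
ΔJ = 0, ±1 (not J=0↔0): J: 0 → 2, ΔJ = +2 — violated.

the ΔJ = 0, ±1 rule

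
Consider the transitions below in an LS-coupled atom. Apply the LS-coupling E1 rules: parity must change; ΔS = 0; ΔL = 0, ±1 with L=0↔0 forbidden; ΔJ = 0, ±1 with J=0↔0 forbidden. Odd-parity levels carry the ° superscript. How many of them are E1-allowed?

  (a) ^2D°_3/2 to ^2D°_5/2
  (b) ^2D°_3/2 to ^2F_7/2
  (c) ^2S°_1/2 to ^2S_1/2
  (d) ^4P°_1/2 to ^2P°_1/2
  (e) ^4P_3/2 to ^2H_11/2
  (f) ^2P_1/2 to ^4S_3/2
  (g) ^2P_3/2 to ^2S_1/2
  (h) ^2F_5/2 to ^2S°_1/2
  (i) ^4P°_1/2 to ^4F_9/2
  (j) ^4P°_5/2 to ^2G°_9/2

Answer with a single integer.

(a) forbidden (parity fails)
(b) forbidden (ΔJ fails)
(c) forbidden (ΔL fails)
(d) forbidden (parity, ΔS fail)
(e) forbidden (parity, ΔS, ΔL, ΔJ fail)
(f) forbidden (parity, ΔS fail)
(g) forbidden (parity fails)
(h) forbidden (ΔL, ΔJ fail)
(i) forbidden (ΔL, ΔJ fail)
(j) forbidden (parity, ΔS, ΔL, ΔJ fail)
Total allowed: 0 of 10.

0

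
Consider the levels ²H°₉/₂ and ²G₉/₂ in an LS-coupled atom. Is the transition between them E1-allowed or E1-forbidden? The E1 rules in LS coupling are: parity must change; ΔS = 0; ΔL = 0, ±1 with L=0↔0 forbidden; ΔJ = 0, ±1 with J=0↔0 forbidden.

Reading off the term symbols: S 1/2→1/2, L 5→4, J 9/2→9/2, parity odd→even.
Parity must change: odd → even — satisfied.
ΔS = 0: S: 1/2 → 1/2 — satisfied.
ΔL = 0, ±1 (not L=0↔0): L: 5 → 4, ΔL = -1 — satisfied.
ΔJ = 0, ±1 (not J=0↔0): J: 9/2 → 9/2, ΔJ = +0 — satisfied.
All four E1 rules are satisfied.

allowed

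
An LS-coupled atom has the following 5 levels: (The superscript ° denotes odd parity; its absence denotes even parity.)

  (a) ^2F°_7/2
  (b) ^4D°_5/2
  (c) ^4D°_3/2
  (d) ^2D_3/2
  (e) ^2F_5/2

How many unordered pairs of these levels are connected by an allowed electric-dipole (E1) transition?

(a)–(b): forbidden (parity, ΔS).
(a)–(c): forbidden (parity, ΔS, ΔJ).
(a)–(d): forbidden (ΔJ).
(a)–(e): allowed.
(b)–(c): forbidden (parity).
(b)–(d): forbidden (ΔS).
(b)–(e): forbidden (ΔS).
(c)–(d): forbidden (ΔS).
(c)–(e): forbidden (ΔS).
(d)–(e): forbidden (parity).
Allowed pairs: 1 of 10.

1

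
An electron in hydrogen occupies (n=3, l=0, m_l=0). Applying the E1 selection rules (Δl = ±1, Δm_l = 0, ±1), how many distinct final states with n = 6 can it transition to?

E1 requires Δl = ±1, so l_f ∈ {-1, 1}; with 0 ≤ l_f ≤ n_f−1 = 5, the allowed l_f values are {1}.
For l_f = 1: m_f ∈ {m_i−1, m_i, m_i+1} ∩ [−1, 1] = {-1, 0, 1} → 3 states.
Total: 3.

3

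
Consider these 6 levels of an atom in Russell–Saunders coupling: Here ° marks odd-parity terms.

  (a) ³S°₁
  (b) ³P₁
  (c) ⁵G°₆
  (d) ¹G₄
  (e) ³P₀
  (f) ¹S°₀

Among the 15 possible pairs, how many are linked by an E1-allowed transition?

(a)–(b): allowed.
(a)–(c): forbidden (parity, ΔS, ΔL, ΔJ).
(a)–(d): forbidden (ΔS, ΔL, ΔJ).
(a)–(e): allowed.
(a)–(f): forbidden (parity, ΔS, ΔL).
(b)–(c): forbidden (ΔS, ΔL, ΔJ).
(b)–(d): forbidden (parity, ΔS, ΔL, ΔJ).
(b)–(e): forbidden (parity).
(b)–(f): forbidden (ΔS).
(c)–(d): forbidden (ΔS, ΔJ).
(c)–(e): forbidden (ΔS, ΔL, ΔJ).
(c)–(f): forbidden (parity, ΔS, ΔL, ΔJ).
(d)–(e): forbidden (parity, ΔS, ΔL, ΔJ).
(d)–(f): forbidden (ΔL, ΔJ).
(e)–(f): forbidden (ΔS, ΔJ).
Allowed pairs: 2 of 15.

2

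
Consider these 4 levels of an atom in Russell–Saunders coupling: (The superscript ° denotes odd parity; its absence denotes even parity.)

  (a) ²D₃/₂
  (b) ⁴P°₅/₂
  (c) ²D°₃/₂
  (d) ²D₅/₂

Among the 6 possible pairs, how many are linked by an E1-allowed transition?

(a)–(b): forbidden (ΔS).
(a)–(c): allowed.
(a)–(d): forbidden (parity).
(b)–(c): forbidden (parity, ΔS).
(b)–(d): forbidden (ΔS).
(c)–(d): allowed.
Allowed pairs: 2 of 6.

2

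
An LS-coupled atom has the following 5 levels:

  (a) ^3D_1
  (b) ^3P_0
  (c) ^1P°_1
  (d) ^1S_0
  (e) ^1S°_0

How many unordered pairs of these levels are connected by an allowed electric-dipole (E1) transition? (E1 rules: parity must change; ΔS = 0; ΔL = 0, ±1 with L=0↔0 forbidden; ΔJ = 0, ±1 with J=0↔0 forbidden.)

1

(a)–(b): forbidden (parity).
(a)–(c): forbidden (ΔS).
(a)–(d): forbidden (parity, ΔS, ΔL).
(a)–(e): forbidden (ΔS, ΔL).
(b)–(c): forbidden (ΔS).
(b)–(d): forbidden (parity, ΔS, ΔJ).
(b)–(e): forbidden (ΔS, ΔJ).
(c)–(d): allowed.
(c)–(e): forbidden (parity).
(d)–(e): forbidden (ΔL, ΔJ).
Allowed pairs: 1 of 10.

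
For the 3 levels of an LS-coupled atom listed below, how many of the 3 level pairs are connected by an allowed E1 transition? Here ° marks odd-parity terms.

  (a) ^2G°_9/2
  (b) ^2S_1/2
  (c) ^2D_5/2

(a)–(b): forbidden (ΔL, ΔJ).
(a)–(c): forbidden (ΔL, ΔJ).
(b)–(c): forbidden (parity, ΔL, ΔJ).
Allowed pairs: 0 of 3.

0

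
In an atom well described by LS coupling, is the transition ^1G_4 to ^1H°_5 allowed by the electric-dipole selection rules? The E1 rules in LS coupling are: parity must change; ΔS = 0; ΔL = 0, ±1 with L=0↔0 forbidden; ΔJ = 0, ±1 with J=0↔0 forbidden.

Initial level: S=0, L=4, J=4, parity even. Final level: S=0, L=5, J=5, parity odd.
ΔJ = 0, ±1 (not J=0↔0): J: 4 → 5, ΔJ = +1 — satisfied.
ΔL = 0, ±1 (not L=0↔0): L: 4 → 5, ΔL = +1 — satisfied.
Parity must change: even → odd — satisfied.
ΔS = 0: S: 0 → 0 — satisfied.
All four E1 rules are satisfied.

allowed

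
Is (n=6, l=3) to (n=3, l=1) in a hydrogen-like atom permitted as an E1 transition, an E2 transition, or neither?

E2

Δl = 1 − 3 = -2; l_i + l_f = 4.
E1 (Δl = ±1): not satisfied.
E2 (Δl = 0,±2, l_i+l_f ≥ 2): satisfied.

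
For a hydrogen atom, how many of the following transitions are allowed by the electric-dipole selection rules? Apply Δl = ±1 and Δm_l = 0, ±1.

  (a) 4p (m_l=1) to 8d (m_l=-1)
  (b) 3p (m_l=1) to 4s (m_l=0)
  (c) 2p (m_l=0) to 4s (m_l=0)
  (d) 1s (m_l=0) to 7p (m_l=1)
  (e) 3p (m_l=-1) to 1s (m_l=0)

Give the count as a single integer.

4

(a) forbidden — Δm_l = -2 (E1 requires Δm_l = 0, ±1)
(b) allowed
(c) allowed
(d) allowed
(e) allowed
Total allowed: 4 of 5.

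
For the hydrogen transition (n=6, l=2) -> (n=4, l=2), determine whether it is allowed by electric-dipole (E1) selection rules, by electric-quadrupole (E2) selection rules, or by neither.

E2

Δl = 2 − 2 = +0; l_i + l_f = 4.
E1 (Δl = ±1): not satisfied.
E2 (Δl = 0,±2, l_i+l_f ≥ 2): satisfied.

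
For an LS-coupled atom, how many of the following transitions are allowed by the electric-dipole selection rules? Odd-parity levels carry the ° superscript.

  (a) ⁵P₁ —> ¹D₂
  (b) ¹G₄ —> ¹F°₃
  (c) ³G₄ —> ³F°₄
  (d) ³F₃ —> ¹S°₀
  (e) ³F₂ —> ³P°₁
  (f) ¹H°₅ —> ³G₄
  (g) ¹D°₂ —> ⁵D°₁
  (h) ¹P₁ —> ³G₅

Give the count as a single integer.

2

(a) forbidden (parity, ΔS fail)
(b) allowed
(c) allowed
(d) forbidden (ΔS, ΔL, ΔJ fail)
(e) forbidden (ΔL fails)
(f) forbidden (ΔS fails)
(g) forbidden (parity, ΔS fail)
(h) forbidden (parity, ΔS, ΔL, ΔJ fail)
Total allowed: 2 of 8.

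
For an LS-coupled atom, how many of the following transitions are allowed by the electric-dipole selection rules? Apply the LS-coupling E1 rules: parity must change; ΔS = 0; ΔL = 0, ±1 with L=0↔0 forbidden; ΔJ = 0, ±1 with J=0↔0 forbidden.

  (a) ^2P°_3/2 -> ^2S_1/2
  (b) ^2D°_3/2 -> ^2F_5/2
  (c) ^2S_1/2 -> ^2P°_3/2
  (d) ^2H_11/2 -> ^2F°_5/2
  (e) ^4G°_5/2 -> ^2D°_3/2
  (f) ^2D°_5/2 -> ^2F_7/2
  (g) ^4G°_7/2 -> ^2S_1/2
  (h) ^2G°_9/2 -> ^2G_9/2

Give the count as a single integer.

5

(a) allowed
(b) allowed
(c) allowed
(d) forbidden (ΔL, ΔJ fail)
(e) forbidden (parity, ΔS, ΔL fail)
(f) allowed
(g) forbidden (ΔS, ΔL, ΔJ fail)
(h) allowed
Total allowed: 5 of 8.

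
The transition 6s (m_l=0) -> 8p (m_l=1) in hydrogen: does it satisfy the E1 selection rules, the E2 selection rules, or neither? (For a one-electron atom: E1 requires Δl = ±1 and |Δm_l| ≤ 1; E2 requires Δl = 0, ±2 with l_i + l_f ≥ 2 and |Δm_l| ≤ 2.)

Δl = 1 − 0 = +1; l_i + l_f = 1.
Δm_l = +1.
E1 (Δl = ±1, |Δm_l| ≤ 1): satisfied.
E2 (Δl = 0,±2, l_i+l_f ≥ 2, |Δm_l| ≤ 2): not satisfied.

E1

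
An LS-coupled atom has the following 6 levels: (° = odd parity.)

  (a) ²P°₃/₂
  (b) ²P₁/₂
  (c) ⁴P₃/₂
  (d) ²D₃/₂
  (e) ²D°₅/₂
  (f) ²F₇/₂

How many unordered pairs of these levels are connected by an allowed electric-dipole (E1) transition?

4

(a)–(b): allowed.
(a)–(c): forbidden (ΔS).
(a)–(d): allowed.
(a)–(e): forbidden (parity).
(a)–(f): forbidden (ΔL, ΔJ).
(b)–(c): forbidden (parity, ΔS).
(b)–(d): forbidden (parity).
(b)–(e): forbidden (ΔJ).
(b)–(f): forbidden (parity, ΔL, ΔJ).
(c)–(d): forbidden (parity, ΔS).
(c)–(e): forbidden (ΔS).
(c)–(f): forbidden (parity, ΔS, ΔL, ΔJ).
(d)–(e): allowed.
(d)–(f): forbidden (parity, ΔJ).
(e)–(f): allowed.
Allowed pairs: 4 of 15.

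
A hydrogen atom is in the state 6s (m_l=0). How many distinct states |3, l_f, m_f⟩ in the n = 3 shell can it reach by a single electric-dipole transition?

3

E1 requires Δl = ±1, so l_f ∈ {-1, 1}; with 0 ≤ l_f ≤ n_f−1 = 2, the allowed l_f values are {1}.
For l_f = 1: m_f ∈ {m_i−1, m_i, m_i+1} ∩ [−1, 1] = {-1, 0, 1} → 3 states.
Total: 3.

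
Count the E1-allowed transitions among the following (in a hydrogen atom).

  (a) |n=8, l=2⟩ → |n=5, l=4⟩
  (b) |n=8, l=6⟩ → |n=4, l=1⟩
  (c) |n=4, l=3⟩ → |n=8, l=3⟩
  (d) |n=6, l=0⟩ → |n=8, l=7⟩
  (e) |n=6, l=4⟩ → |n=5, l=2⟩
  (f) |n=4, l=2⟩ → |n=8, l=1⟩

(a) forbidden — Δl = +2 (E1 requires Δl = ±1)
(b) forbidden — Δl = -5 (E1 requires Δl = ±1)
(c) forbidden — Δl = +0 (E1 requires Δl = ±1)
(d) forbidden — Δl = +7 (E1 requires Δl = ±1)
(e) forbidden — Δl = -2 (E1 requires Δl = ±1)
(f) allowed
Total allowed: 1 of 6.

1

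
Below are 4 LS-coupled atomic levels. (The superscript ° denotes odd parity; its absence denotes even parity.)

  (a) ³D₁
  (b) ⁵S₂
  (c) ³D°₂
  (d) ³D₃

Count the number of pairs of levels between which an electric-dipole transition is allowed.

(a)–(b): forbidden (parity, ΔS, ΔL).
(a)–(c): allowed.
(a)–(d): forbidden (parity, ΔJ).
(b)–(c): forbidden (ΔS, ΔL).
(b)–(d): forbidden (parity, ΔS, ΔL).
(c)–(d): allowed.
Allowed pairs: 2 of 6.

2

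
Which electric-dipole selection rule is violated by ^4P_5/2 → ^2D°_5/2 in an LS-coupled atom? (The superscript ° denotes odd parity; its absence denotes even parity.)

Reading off the term symbols: S 3/2→1/2, L 1→2, J 5/2→5/2, parity even→odd.
Parity must change: even → odd — satisfied.
ΔS = 0: S: 3/2 → 1/2 — violated.
ΔL = 0, ±1 (not L=0↔0): L: 1 → 2, ΔL = +1 — satisfied.
ΔJ = 0, ±1 (not J=0↔0): J: 5/2 → 5/2, ΔJ = +0 — satisfied.

the ΔS = 0 rule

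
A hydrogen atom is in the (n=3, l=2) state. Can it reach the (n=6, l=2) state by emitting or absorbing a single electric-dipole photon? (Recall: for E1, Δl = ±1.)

Initial l = 2, final l = 2, so Δl = +0. E1 requires Δl = ±1: fails.
The transition is electric-dipole forbidden.

forbidden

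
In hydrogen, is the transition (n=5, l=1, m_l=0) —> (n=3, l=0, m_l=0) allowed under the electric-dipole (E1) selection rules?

allowed

Initial l = 1, final l = 0, so Δl = -1. E1 requires Δl = ±1: ok.
m_l: 0 → 0 (Δm_l = +0). |Δm_l| ≤ 1 ok.
All E1 selection rules are satisfied.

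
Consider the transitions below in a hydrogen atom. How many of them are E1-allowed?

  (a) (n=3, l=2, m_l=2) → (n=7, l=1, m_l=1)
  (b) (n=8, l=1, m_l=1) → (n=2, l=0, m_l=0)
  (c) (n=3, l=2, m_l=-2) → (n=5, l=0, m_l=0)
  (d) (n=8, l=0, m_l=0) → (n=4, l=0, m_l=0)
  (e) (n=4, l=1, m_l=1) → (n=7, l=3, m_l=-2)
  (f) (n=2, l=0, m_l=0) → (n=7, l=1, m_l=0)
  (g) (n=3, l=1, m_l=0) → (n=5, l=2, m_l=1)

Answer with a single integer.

4

(a) allowed
(b) allowed
(c) forbidden — Δl = -2 (E1 requires Δl = ±1); Δm_l = +2 (E1 requires Δm_l = 0, ±1)
(d) forbidden — Δl = +0 (E1 requires Δl = ±1)
(e) forbidden — Δl = +2 (E1 requires Δl = ±1); Δm_l = -3 (E1 requires Δm_l = 0, ±1)
(f) allowed
(g) allowed
Total allowed: 4 of 7.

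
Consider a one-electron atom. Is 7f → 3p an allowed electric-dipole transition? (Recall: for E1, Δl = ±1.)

l: 3 → 1 (Δl = -2). Δl = ±1 fails.
The transition is electric-dipole forbidden.

forbidden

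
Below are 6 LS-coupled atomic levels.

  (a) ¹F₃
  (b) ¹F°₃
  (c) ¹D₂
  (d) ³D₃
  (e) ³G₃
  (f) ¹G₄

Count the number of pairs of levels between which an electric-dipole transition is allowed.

3

(a)–(b): allowed.
(a)–(c): forbidden (parity).
(a)–(d): forbidden (parity, ΔS).
(a)–(e): forbidden (parity, ΔS).
(a)–(f): forbidden (parity).
(b)–(c): allowed.
(b)–(d): forbidden (ΔS).
(b)–(e): forbidden (ΔS).
(b)–(f): allowed.
(c)–(d): forbidden (parity, ΔS).
(c)–(e): forbidden (parity, ΔS, ΔL).
(c)–(f): forbidden (parity, ΔL, ΔJ).
(d)–(e): forbidden (parity, ΔL).
(d)–(f): forbidden (parity, ΔS, ΔL).
(e)–(f): forbidden (parity, ΔS).
Allowed pairs: 3 of 15.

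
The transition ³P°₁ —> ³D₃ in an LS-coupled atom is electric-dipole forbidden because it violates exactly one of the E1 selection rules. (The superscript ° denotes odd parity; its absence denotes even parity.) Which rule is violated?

the ΔJ = 0, ±1 rule

Reading off the term symbols: S 1→1, L 1→2, J 1→3, parity odd→even.
Parity must change: odd → even — satisfied.
ΔS = 0: S: 1 → 1 — satisfied.
ΔL = 0, ±1 (not L=0↔0): L: 1 → 2, ΔL = +1 — satisfied.
ΔJ = 0, ±1 (not J=0↔0): J: 1 → 3, ΔJ = +2 — violated.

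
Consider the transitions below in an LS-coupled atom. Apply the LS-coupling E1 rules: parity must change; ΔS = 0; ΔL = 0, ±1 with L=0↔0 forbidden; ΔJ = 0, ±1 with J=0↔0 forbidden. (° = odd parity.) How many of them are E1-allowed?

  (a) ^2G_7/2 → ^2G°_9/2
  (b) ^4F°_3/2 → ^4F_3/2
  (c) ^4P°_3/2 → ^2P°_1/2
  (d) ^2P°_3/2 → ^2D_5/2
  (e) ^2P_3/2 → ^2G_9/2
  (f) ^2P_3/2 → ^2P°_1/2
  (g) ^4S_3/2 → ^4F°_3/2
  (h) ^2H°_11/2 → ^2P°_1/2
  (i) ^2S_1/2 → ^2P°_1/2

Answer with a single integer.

5

(a) allowed
(b) allowed
(c) forbidden (parity, ΔS fail)
(d) allowed
(e) forbidden (parity, ΔL, ΔJ fail)
(f) allowed
(g) forbidden (ΔL fails)
(h) forbidden (parity, ΔL, ΔJ fail)
(i) allowed
Total allowed: 5 of 9.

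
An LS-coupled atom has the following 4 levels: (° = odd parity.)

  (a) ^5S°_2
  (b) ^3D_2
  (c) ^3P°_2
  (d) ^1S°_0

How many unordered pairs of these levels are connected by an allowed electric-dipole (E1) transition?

1

(a)–(b): forbidden (ΔS, ΔL).
(a)–(c): forbidden (parity, ΔS).
(a)–(d): forbidden (parity, ΔS, ΔL, ΔJ).
(b)–(c): allowed.
(b)–(d): forbidden (ΔS, ΔL, ΔJ).
(c)–(d): forbidden (parity, ΔS, ΔJ).
Allowed pairs: 1 of 6.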